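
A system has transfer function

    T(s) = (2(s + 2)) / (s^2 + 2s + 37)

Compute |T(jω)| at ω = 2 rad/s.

|T(j2)| ≈ 0.1702

Substitute s = j2: numerator = 4 + j4, denominator = 33 + j4.
|T(j2)| = |4 + j4| / |33 + j4| = 5.6569 / 33.242 ≈ 0.1702.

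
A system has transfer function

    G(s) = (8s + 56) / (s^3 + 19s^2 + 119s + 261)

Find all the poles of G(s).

s = -5 ± 2j, -9

The poles are the roots of the denominator s^3 + 19s^2 + 119s + 261 = 0.
Trying s = -9: the polynomial evaluates to 0, so (s + 9) is a factor.
Dividing out leaves s^2 + 10s + 29 = 0.
The quadratic formula then gives s = -5 ± 2j.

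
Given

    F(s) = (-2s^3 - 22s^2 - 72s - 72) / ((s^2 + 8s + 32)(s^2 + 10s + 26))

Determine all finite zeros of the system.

s = -2, -3, -6

Set the numerator to zero: -2s^3 - 22s^2 - 72s - 72 = 0, i.e. -2·(s^3 + 11s^2 + 36s + 36) = 0.
Factoring: (s + 2)(s + 3)(s + 6) = 0.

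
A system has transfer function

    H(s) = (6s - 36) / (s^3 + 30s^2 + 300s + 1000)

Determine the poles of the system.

s = -10, -10, -10

The poles are the roots of the denominator s^3 + 30s^2 + 300s + 1000 = 0.
Trying s = -10: the polynomial evaluates to 0, so (s + 10) is a factor.
Dividing out leaves s^2 + 20s + 100 = 0.
Factoring the quadratic: (s + 10)^2 = 0.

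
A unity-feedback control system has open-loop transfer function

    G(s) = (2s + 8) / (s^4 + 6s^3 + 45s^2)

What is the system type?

Factor s from the denominator: s^4 + 6s^3 + 45s^2 = s^2·(s^2 + 6s + 45).
There are 2 poles at the origin, so the system is Type 2.

Type 2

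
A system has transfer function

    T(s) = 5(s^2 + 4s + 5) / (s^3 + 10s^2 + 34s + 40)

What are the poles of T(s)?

s = -4, -3 + j, -3 - j

The poles are the roots of the denominator s^3 + 10s^2 + 34s + 40 = 0.
Trying s = -4: the polynomial evaluates to 0, so (s + 4) is a factor.
Dividing out leaves s^2 + 6s + 10 = 0.
The quadratic formula then gives s = -3 ± 1j.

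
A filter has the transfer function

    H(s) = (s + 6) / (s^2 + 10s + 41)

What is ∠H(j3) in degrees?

At s = j3: numerator = 6 + j3, denominator = 32 + j30.
∠H = ∠num − ∠den = 26.565° − (43.152°) = -16.59°.

∠H(j3) ≈ -16.59°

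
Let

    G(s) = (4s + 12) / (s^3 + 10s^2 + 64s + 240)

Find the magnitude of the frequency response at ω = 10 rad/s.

|G(j10)| ≈ 0.04966

Substitute s = j10: numerator = 12 + j40, denominator = -760 - j360.
|G(j10)| = |12 + j40| / |-760 - j360| = 41.761 / 840.95 ≈ 0.04966.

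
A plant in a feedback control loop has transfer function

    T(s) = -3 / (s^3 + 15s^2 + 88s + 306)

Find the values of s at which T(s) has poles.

The poles are the roots of the denominator s^3 + 15s^2 + 88s + 306 = 0.
Trying s = -9: the polynomial evaluates to 0, so (s + 9) is a factor.
Dividing out leaves s^2 + 6s + 34 = 0.
The quadratic formula then gives s = -3 ± 5j.

s = -3 + 5j, -3 - 5j, -9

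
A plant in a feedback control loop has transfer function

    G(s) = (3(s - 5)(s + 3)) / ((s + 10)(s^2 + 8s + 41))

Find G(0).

At s = 0 each factor (s + a) contributes a and each (s^2 + bs + c) contributes c.
G(0) = 3·(-5) · (3) / ((10) · (41)) = -45/410 = -9/82.

G(0) = -9/82 ≈ -0.1098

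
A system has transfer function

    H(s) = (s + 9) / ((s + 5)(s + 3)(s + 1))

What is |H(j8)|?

Substitute s = j8: numerator = 9 + j8, denominator = -561 - j328.
|H(j8)| = |9 + j8| / |-561 - j328| = 12.042 / 649.85 ≈ 0.01853.

|H(j8)| ≈ 0.01853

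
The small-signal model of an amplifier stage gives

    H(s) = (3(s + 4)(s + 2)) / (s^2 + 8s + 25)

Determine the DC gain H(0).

H(0) = 24/25 ≈ 0.9600

Set s = 0: H(0) = (24) / (25) = 24/25.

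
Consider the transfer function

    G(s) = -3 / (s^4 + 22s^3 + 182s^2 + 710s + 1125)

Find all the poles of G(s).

s = -5, -9, -4 ± 3j

The poles are the roots of the denominator s^4 + 22s^3 + 182s^2 + 710s + 1125 = 0.
Trying s = -5: the polynomial evaluates to 0, so (s + 5) is a factor.
Dividing out leaves s^3 + 17s^2 + 97s + 225 = 0.
This factors further as (s + 9)(s^2 + 8s + 25) = 0.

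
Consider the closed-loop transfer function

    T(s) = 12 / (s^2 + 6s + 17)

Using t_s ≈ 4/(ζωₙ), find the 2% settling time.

t_s ≈ 1.333 s

Comparing s^2 + 6s + 17 to s^2 + 2ζωₙs + ωₙ²: ωₙ = √17 ≈ 4.123 rad/s and ζ = 6/(2·√17) ≈ 0.7276.
ζωₙ = 6/2 = 3, so t_s ≈ 4/(ζωₙ) = 4/3 ≈ 1.333 s.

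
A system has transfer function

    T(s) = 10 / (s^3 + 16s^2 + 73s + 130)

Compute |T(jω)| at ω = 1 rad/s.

Substitute s = j1: numerator = 10, denominator = 114 + j72.
|T(j1)| = |10| / |114 + j72| = 10 / 134.83 ≈ 0.07417.

|T(j1)| ≈ 0.07417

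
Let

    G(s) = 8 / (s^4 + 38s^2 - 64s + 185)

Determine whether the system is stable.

The denominator s^4 + 38s^2 - 64s + 185 factors as (s^2 + 2s + 37)(s^2 - 2s + 5), giving poles at s = -1 ± 6j, 1 ± 2j.
Since the pole(s) at s = 1 + 2j, 1 - 2j lie in the right half-plane, the system is unstable.

unstable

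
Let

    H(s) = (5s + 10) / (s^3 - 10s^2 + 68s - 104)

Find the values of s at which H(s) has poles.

The poles are the roots of the denominator s^3 - 10s^2 + 68s - 104 = 0.
Trying s = 2: the polynomial evaluates to 0, so (s - 2) is a factor.
Dividing out leaves s^2 - 8s + 52 = 0.
The quadratic formula then gives s = 4 ± 6j.

s = 4 ± 6j, 2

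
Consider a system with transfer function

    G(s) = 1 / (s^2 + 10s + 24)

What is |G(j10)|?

|G(j10)| ≈ 0.007962

Substitute s = j10: numerator = 1, denominator = -76 + j100.
|G(j10)| = |1| / |-76 + j100| = 1 / 125.60 ≈ 0.007962.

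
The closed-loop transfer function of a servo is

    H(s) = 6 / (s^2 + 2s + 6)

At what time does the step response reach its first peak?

Comparing s^2 + 2s + 6 to s^2 + 2ζωₙs + ωₙ²: ωₙ = √6 ≈ 2.449 rad/s and ζ = 2/(2·√6) ≈ 0.4082.
ζωₙ = 2/2 = 1, so ω_d = ωₙ√(1−ζ²) = √(ωₙ² − (ζωₙ)²) = √(6 − 1²) = √5 ≈ 2.236 rad/s.
t_p = π/ω_d = π/2.236 ≈ 1.405 s.

t_p ≈ 1.405 s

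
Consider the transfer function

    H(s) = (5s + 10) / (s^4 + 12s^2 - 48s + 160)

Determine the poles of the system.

s = 2 + 2j, 2 - 2j, -2 + 4j, -2 - 4j

The poles are the roots of the denominator s^4 + 12s^2 - 48s + 160 = 0.
No real roots exist; factor into two real quadratics: (s^2 - 4s + 8)(s^2 + 4s + 20) = 0.
Each quadratic gives a conjugate pair via the quadratic formula.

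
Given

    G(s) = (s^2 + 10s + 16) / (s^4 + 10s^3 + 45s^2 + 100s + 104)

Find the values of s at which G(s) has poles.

The poles are the roots of the denominator s^4 + 10s^3 + 45s^2 + 100s + 104 = 0.
No real roots exist; factor into two real quadratics: (s^2 + 4s + 8)(s^2 + 6s + 13) = 0.
Each quadratic gives a conjugate pair via the quadratic formula.

s = -2 ± 2j, -3 ± 2j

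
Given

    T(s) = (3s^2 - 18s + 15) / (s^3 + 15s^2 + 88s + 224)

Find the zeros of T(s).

s = 1, 5

Set the numerator to zero: 3s^2 - 18s + 15 = 0, i.e. 3·(s^2 - 6s + 5) = 0.
Factoring: (s - 1)(s - 5) = 0.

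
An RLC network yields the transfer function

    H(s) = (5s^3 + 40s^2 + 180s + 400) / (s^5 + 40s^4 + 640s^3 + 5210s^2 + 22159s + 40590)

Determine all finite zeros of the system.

s = -2 ± 4j, -4

Set the numerator to zero: 5s^3 + 40s^2 + 180s + 400 = 0, i.e. 5·(s^3 + 8s^2 + 36s + 80) = 0.
Factoring: (s^2 + 4s + 20)(s + 4) = 0.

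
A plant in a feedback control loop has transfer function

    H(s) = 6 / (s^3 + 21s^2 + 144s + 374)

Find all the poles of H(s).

s = -5 + 3j, -5 - 3j, -11

The poles are the roots of the denominator s^3 + 21s^2 + 144s + 374 = 0.
Trying s = -11: the polynomial evaluates to 0, so (s + 11) is a factor.
Dividing out leaves s^2 + 10s + 34 = 0.
The quadratic formula then gives s = -5 ± 3j.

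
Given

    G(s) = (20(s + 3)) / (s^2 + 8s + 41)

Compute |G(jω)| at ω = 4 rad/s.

|G(j4)| ≈ 2.463

Substitute s = j4: numerator = 60 + j80, denominator = 25 + j32.
|G(j4)| = |60 + j80| / |25 + j32| = 100 / 40.608 ≈ 2.463.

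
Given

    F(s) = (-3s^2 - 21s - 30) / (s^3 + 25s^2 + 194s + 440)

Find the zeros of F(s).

s = -2, -5

Set the numerator to zero: -3s^2 - 21s - 30 = 0, i.e. -3·(s^2 + 7s + 10) = 0.
Factoring: (s + 2)(s + 5) = 0.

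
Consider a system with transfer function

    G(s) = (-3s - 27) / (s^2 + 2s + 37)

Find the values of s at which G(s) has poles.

The poles are the roots of the denominator s^2 + 2s + 37 = 0.
Using the quadratic formula: s = (-2 ± √(-144))/2 = -1 ± 6j.

s = -1 ± 6j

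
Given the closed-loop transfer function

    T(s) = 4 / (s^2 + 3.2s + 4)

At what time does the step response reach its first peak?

Comparing s^2 + 3.2s + 4 to s^2 + 2ζωₙs + ωₙ²: ωₙ = 2 rad/s and ζ = 3.2/(2·2) = 0.8.
ζωₙ = 3.2/2 = 1.6, so ω_d = ωₙ√(1−ζ²) = √(ωₙ² − (ζωₙ)²) = √(4 − 1.6²) = √1.44 = 1.200 rad/s.
t_p = π/ω_d = π/1.200 ≈ 2.618 s.

t_p ≈ 2.618 s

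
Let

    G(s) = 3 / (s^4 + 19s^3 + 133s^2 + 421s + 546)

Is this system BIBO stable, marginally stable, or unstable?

stable

The denominator s^4 + 19s^3 + 133s^2 + 421s + 546 factors as (s^2 + 6s + 13)(s + 6)(s + 7), giving poles at s = -3 + 2j, -3 - 2j, -6, -7.
Since all poles lie strictly in the left half-plane, the system is stable.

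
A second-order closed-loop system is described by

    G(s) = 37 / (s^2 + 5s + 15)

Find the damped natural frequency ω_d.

Comparing s^2 + 5s + 15 to s^2 + 2ζωₙs + ωₙ²: ωₙ = √15 ≈ 3.873 rad/s and ζ = 5/(2·√15) ≈ 0.6455.
ζωₙ = 5/2 = 2.5, so ω_d = ωₙ√(1−ζ²) = √(ωₙ² − (ζωₙ)²) = √(15 − 2.5²) = √8.75 ≈ 2.958 rad/s.

ω_d ≈ 2.958 rad/s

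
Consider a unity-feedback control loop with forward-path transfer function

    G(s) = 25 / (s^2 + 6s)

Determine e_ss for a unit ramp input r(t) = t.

G(s) has one pole at the origin.
This is a Type 1 system. Kv = lim_{s→0} s·G(s) = 25/6.
e_ss = 1/Kv = 1/(25/6) = 6/25 ≈ 0.2400.

e_ss = 0.2400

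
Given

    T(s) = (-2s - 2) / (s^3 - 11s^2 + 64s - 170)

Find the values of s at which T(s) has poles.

s = 3 + 5j, 3 - 5j, 5

The poles are the roots of the denominator s^3 - 11s^2 + 64s - 170 = 0.
Trying s = 5: the polynomial evaluates to 0, so (s - 5) is a factor.
Dividing out leaves s^2 - 6s + 34 = 0.
The quadratic formula then gives s = 3 ± 5j.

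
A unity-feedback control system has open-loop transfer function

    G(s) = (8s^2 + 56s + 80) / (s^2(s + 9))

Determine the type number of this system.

Type 2

The denominator has 2 factors of s at the origin (free integrators), so this is a Type 2 system.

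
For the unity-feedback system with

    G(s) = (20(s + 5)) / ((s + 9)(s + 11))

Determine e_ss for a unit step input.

e_ss = 0.4975

G(s) has no poles at the origin.
This is a Type 0 system. Kp = lim_{s→0} G(s) = 100/99.
e_ss = 1/(1 + Kp) = 1/(1 + 100/99) = 99/199 ≈ 0.4975.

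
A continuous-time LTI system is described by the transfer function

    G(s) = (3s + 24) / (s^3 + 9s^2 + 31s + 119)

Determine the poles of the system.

s = -7, -1 ± 4j

The poles are the roots of the denominator s^3 + 9s^2 + 31s + 119 = 0.
Trying s = -7: the polynomial evaluates to 0, so (s + 7) is a factor.
Dividing out leaves s^2 + 2s + 17 = 0.
The quadratic formula then gives s = -1 ± 4j.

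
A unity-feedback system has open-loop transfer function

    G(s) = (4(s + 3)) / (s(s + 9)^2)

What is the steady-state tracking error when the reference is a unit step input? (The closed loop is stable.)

G(s) has one pole at the origin.
This is a Type 1 system; for a step input the steady-state error is zero.

e_ss = 0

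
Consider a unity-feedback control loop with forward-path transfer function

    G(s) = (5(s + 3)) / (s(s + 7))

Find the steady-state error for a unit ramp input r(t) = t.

e_ss = 0.4667

G(s) has one pole at the origin.
This is a Type 1 system. Kv = lim_{s→0} s·G(s) = 15/7.
e_ss = 1/Kv = 1/(15/7) = 7/15 ≈ 0.4667.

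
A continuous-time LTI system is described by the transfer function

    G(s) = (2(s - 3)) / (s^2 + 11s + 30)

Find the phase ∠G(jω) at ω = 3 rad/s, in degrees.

At s = j3: numerator = -6 + j6, denominator = 21 + j33.
∠G = ∠num − ∠den = 135° − (57.529°) = 77.47°.

∠G(j3) ≈ 77.47°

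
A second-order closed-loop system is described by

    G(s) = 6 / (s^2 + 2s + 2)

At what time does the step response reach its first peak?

t_p ≈ 3.142 s

Comparing s^2 + 2s + 2 to s^2 + 2ζωₙs + ωₙ²: ωₙ = √2 ≈ 1.414 rad/s and ζ = 2/(2·√2) ≈ 0.7071.
ζωₙ = 2/2 = 1, so ω_d = ωₙ√(1−ζ²) = √(ωₙ² − (ζωₙ)²) = √(2 − 1²) = √1 = 1 rad/s.
t_p = π/ω_d = π/1 ≈ 3.142 s.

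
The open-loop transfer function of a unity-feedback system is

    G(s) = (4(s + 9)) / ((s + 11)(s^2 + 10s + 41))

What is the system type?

The denominator has no factor of s at the origin — no free integrator — so this is a Type 0 system.

Type 0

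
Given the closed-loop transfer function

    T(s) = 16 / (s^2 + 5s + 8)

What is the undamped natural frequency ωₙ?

ωₙ ≈ 2.828 rad/s

Compare the denominator to the standard form s^2 + 2ζωₙs + ωₙ².
ωₙ² = 8, so ωₙ = √8 ≈ 2.828 rad/s.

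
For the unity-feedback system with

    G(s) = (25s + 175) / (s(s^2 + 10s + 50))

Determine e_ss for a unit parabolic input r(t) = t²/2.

e_ss = ∞

G(s) has one pole at the origin.
This is a Type 1 system; Ka = lim_{s→0} s^2·G(s) = 0, so the steady-state error for a parabola input is infinite.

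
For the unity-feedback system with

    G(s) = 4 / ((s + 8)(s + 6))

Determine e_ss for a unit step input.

G(s) has no poles at the origin.
This is a Type 0 system. Kp = lim_{s→0} G(s) = 4/48 = 1/12.
e_ss = 1/(1 + Kp) = 1/(1 + 1/12) = 12/13 ≈ 0.9231.

e_ss = 0.9231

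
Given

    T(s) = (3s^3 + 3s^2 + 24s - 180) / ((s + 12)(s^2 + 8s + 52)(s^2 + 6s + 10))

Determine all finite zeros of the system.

s = 3, -2 ± 4j

Set the numerator to zero: 3s^3 + 3s^2 + 24s - 180 = 0, i.e. 3·(s^3 + s^2 + 8s - 60) = 0.
Factoring: (s - 3)(s^2 + 4s + 20) = 0.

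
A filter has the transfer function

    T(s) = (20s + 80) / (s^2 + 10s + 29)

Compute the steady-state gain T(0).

T(0) = 80/29 ≈ 2.759

Set s = 0: T(0) = (80) / (29) = 80/29.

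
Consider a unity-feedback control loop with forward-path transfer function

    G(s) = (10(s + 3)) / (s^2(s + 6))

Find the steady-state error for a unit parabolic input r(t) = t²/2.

e_ss = 0.2000

G(s) has 2 poles at the origin.
This is a Type 2 system. Ka = lim_{s→0} s^2·G(s) = 30/6 = 5.
e_ss = 1/Ka = 1/(5) = 1/5 ≈ 0.2000.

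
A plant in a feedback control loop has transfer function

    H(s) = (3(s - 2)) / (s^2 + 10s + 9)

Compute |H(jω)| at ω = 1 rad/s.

Substitute s = j1: numerator = -6 + j3, denominator = 8 + j10.
|H(j1)| = |-6 + j3| / |8 + j10| = 6.7082 / 12.806 ≈ 0.5238.

|H(j1)| ≈ 0.5238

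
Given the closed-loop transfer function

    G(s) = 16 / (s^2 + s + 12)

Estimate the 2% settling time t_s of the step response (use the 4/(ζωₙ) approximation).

Comparing s^2 + s + 12 to s^2 + 2ζωₙs + ωₙ²: ωₙ = √12 ≈ 3.464 rad/s and ζ = 1/(2·√12) ≈ 0.1443.
ζωₙ = 1/2 = 0.5, so t_s ≈ 4/(ζωₙ) = 4/0.5 = 8 s.

t_s ≈ 8 s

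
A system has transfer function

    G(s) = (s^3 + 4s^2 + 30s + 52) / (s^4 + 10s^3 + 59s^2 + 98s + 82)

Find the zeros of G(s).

Set the numerator to zero: s^3 + 4s^2 + 30s + 52 = 0.
Factoring: (s + 2)(s^2 + 2s + 26) = 0.

s = -2, -1 ± 5j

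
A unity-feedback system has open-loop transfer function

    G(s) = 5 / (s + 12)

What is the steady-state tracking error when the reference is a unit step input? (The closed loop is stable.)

G(s) has no poles at the origin.
This is a Type 0 system. Kp = lim_{s→0} G(s) = 5/12.
e_ss = 1/(1 + Kp) = 1/(1 + 5/12) = 12/17 ≈ 0.7059.

e_ss = 0.7059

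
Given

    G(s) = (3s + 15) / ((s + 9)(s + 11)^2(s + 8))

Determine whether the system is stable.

The poles can be read from the denominator factors: s = -9, -11, -8, -11.
Since all poles lie strictly in the left half-plane, the system is stable.

stable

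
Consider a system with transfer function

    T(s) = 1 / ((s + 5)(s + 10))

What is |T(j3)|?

Substitute s = j3: numerator = 1, denominator = 41 + j45.
|T(j3)| = |1| / |41 + j45| = 1 / 60.877 ≈ 0.01643.

|T(j3)| ≈ 0.01643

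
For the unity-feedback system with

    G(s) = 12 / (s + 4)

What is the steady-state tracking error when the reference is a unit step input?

e_ss = 0.2500

G(s) has no poles at the origin.
This is a Type 0 system. Kp = lim_{s→0} G(s) = 12/4 = 3.
e_ss = 1/(1 + Kp) = 1/(1 + 3) = 1/4 ≈ 0.2500.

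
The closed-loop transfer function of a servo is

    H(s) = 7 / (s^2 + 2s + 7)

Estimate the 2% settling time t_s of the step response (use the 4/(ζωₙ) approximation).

Comparing s^2 + 2s + 7 to s^2 + 2ζωₙs + ωₙ²: ωₙ = √7 ≈ 2.646 rad/s and ζ = 2/(2·√7) ≈ 0.3780.
ζωₙ = 2/2 = 1, so t_s ≈ 4/(ζωₙ) = 4/1 = 4 s.

t_s ≈ 4 s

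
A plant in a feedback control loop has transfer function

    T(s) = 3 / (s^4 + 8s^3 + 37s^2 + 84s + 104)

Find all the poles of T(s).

s = -2 + 2j, -2 - 2j, -2 + 3j, -2 - 3j

The poles are the roots of the denominator s^4 + 8s^3 + 37s^2 + 84s + 104 = 0.
No real roots exist; factor into two real quadratics: (s^2 + 4s + 8)(s^2 + 4s + 13) = 0.
Each quadratic gives a conjugate pair via the quadratic formula.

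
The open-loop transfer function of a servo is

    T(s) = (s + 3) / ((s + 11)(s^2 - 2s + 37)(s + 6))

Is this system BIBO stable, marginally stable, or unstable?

unstable

The poles can be read from the denominator factors: s = -11, 1 + 6j, 1 - 6j, -6.
Since the pole(s) at s = 1 ± 6j lie in the right half-plane, the system is unstable.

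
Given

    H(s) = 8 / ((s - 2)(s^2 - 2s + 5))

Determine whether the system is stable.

The poles can be read from the denominator factors: s = 2, 1 + 2j, 1 - 2j.
Since the pole(s) at s = 2, 1 ± 2j lie in the right half-plane, the system is unstable.

unstable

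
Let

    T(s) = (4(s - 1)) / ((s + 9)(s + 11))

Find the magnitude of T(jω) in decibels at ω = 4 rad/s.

Substitute s = j4: numerator = -4 + j16, denominator = 83 + j80.
|T(j4)| = |-4 + j16| / |83 + j80| = 16.492 / 115.28 ≈ 0.1431.
In decibels: 20·log₁₀(0.1431) ≈ -16.9 dB.

|T(j4)|_dB ≈ -16.9 dB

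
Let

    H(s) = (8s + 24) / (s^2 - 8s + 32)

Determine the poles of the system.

s = 4 + 4j, 4 - 4j

The poles are the roots of the denominator s^2 - 8s + 32 = 0.
Using the quadratic formula: s = (8 ± √(-64))/2 = 4 ± 4j.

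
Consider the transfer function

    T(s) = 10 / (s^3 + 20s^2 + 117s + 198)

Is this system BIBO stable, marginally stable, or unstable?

stable

The denominator s^3 + 20s^2 + 117s + 198 factors as (s + 6)(s + 11)(s + 3), giving poles at s = -6, -11, -3.
Since all poles lie strictly in the left half-plane, the system is stable.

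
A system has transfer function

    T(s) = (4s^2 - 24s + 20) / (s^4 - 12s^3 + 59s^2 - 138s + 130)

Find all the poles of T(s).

The poles are the roots of the denominator s^4 - 12s^3 + 59s^2 - 138s + 130 = 0.
No real roots exist; factor into two real quadratics: (s^2 - 6s + 10)(s^2 - 6s + 13) = 0.
Each quadratic gives a conjugate pair via the quadratic formula.

s = 3 ± j, 3 ± 2j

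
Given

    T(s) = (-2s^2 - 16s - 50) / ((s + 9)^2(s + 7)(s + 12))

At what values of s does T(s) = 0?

s = -4 ± 3j

Set the numerator to zero: -2s^2 - 16s - 50 = 0, i.e. -2·(s^2 + 8s + 25) = 0.
Factoring: (s^2 + 8s + 25) = 0.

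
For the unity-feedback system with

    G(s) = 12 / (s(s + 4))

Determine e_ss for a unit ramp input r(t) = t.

G(s) has one pole at the origin.
This is a Type 1 system. Kv = lim_{s→0} s·G(s) = 12/4 = 3.
e_ss = 1/Kv = 1/(3) = 1/3 ≈ 0.3333.

e_ss = 0.3333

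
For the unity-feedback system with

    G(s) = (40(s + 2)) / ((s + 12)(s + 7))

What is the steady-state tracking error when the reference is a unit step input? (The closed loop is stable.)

G(s) has no poles at the origin.
This is a Type 0 system. Kp = lim_{s→0} G(s) = 80/84 = 20/21.
e_ss = 1/(1 + Kp) = 1/(1 + 20/21) = 21/41 ≈ 0.5122.

e_ss = 0.5122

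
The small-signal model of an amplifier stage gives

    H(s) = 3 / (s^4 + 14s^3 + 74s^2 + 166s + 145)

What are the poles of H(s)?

s = -5 + 2j, -5 - 2j, -2 + j, -2 - j

The poles are the roots of the denominator s^4 + 14s^3 + 74s^2 + 166s + 145 = 0.
No real roots exist; factor into two real quadratics: (s^2 + 10s + 29)(s^2 + 4s + 5) = 0.
Each quadratic gives a conjugate pair via the quadratic formula.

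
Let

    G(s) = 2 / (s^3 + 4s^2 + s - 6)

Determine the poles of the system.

The poles are the roots of the denominator s^3 + 4s^2 + s - 6 = 0.
Trying s = -3: the polynomial evaluates to 0, so (s + 3) is a factor.
Dividing out leaves s^2 + s - 2 = 0.
Factoring the quadratic: (s + 2)(s - 1) = 0.

s = -3, -2, 1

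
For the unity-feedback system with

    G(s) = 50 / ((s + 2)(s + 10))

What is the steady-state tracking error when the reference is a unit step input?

e_ss = 0.2857

G(s) has no poles at the origin.
This is a Type 0 system. Kp = lim_{s→0} G(s) = 50/20 = 5/2.
e_ss = 1/(1 + Kp) = 1/(1 + 5/2) = 2/7 ≈ 0.2857.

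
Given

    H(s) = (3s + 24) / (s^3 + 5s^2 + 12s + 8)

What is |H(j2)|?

Substitute s = j2: numerator = 24 + j6, denominator = -12 + j16.
|H(j2)| = |24 + j6| / |-12 + j16| = 24.739 / 20 ≈ 1.237.

|H(j2)| ≈ 1.237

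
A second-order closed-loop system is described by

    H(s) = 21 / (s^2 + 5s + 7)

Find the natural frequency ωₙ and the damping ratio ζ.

Compare the denominator to the standard form s^2 + 2ζωₙs + ωₙ².
ωₙ² = 7, so ωₙ = √7 ≈ 2.646 rad/s.
2ζωₙ = 5, so ζ = 5/(2·√7) ≈ 0.9449.

ωₙ ≈ 2.646 rad/s, ζ ≈ 0.9449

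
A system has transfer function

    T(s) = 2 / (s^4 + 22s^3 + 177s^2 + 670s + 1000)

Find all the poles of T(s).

s = -4 + 3j, -4 - 3j, -4, -10

The poles are the roots of the denominator s^4 + 22s^3 + 177s^2 + 670s + 1000 = 0.
Trying s = -4: the polynomial evaluates to 0, so (s + 4) is a factor.
Dividing out leaves s^3 + 18s^2 + 105s + 250 = 0.
This factors further as (s^2 + 8s + 25)(s + 10) = 0.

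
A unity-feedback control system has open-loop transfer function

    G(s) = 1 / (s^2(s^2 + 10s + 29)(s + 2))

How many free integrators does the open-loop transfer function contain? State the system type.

Type 2

The denominator has 2 factors of s at the origin (free integrators), so this is a Type 2 system.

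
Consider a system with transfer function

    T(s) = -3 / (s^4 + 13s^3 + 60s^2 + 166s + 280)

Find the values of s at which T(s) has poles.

The poles are the roots of the denominator s^4 + 13s^3 + 60s^2 + 166s + 280 = 0.
Trying s = -7: the polynomial evaluates to 0, so (s + 7) is a factor.
Dividing out leaves s^3 + 6s^2 + 18s + 40 = 0.
This factors further as (s^2 + 2s + 10)(s + 4) = 0.

s = -1 + 3j, -1 - 3j, -7, -4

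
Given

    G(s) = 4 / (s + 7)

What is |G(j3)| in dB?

|G(j3)|_dB ≈ -5.59 dB

Substitute s = j3: numerator = 4, denominator = 7 + j3.
|G(j3)| = |4| / |7 + j3| = 4 / 7.6158 ≈ 0.5252.
In decibels: 20·log₁₀(0.5252) ≈ -5.59 dB.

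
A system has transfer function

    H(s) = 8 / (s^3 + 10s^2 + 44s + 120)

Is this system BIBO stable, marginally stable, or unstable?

stable

The denominator s^3 + 10s^2 + 44s + 120 factors as (s^2 + 4s + 20)(s + 6), giving poles at s = -2 ± 4j, -6.
Since all poles lie strictly in the left half-plane, the system is stable.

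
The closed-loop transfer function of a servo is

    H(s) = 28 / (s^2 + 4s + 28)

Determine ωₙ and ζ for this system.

ωₙ ≈ 5.292 rad/s, ζ ≈ 0.3780

Compare the denominator to the standard form s^2 + 2ζωₙs + ωₙ².
ωₙ² = 28, so ωₙ = √28 ≈ 5.292 rad/s.
2ζωₙ = 4, so ζ = 4/(2·√28) ≈ 0.3780.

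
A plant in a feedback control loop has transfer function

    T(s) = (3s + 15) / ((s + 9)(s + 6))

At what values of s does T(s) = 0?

s = -5

Set the numerator to zero: 3s + 15 = 0, i.e. 3·(s + 5) = 0.
So s = -5.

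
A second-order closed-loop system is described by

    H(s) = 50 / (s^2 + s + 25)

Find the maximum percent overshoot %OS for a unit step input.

Comparing s^2 + s + 25 to s^2 + 2ζωₙs + ωₙ²: ωₙ = 5 rad/s and ζ = 1/(2·5) = 0.1.
%OS = 100·exp(−πζ/√(1−ζ²)) = 100·exp(−π·0.1/√(1−0.1²)) ≈ 72.9%.

%OS ≈ 72.9%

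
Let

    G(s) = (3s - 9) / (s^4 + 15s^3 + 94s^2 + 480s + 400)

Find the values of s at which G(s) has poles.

The poles are the roots of the denominator s^4 + 15s^3 + 94s^2 + 480s + 400 = 0.
Trying s = -10: the polynomial evaluates to 0, so (s + 10) is a factor.
Dividing out leaves s^3 + 5s^2 + 44s + 40 = 0.
This factors further as (s^2 + 4s + 40)(s + 1) = 0.

s = -10, -2 ± 6j, -1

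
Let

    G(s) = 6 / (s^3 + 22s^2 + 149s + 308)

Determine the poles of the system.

The poles are the roots of the denominator s^3 + 22s^2 + 149s + 308 = 0.
Trying s = -7: the polynomial evaluates to 0, so (s + 7) is a factor.
Dividing out leaves s^2 + 15s + 44 = 0.
Factoring the quadratic: (s + 4)(s + 11) = 0.

s = -7, -4, -11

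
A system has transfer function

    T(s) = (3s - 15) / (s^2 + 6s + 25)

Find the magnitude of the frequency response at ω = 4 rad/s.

|T(j4)| ≈ 0.7494

Substitute s = j4: numerator = -15 + j12, denominator = 9 + j24.
|T(j4)| = |-15 + j12| / |9 + j24| = 19.209 / 25.632 ≈ 0.7494.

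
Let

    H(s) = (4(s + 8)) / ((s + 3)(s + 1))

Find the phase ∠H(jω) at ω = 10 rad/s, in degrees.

At s = j10: numerator = 32 + j40, denominator = -97 + j40.
∠H = ∠num − ∠den = 51.340° − (157.59°) = -106.2°.

∠H(j10) ≈ -106.2°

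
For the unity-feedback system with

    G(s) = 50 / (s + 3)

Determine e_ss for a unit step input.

G(s) has no poles at the origin.
This is a Type 0 system. Kp = lim_{s→0} G(s) = 50/3.
e_ss = 1/(1 + Kp) = 1/(1 + 50/3) = 3/53 ≈ 0.05660.

e_ss = 0.05660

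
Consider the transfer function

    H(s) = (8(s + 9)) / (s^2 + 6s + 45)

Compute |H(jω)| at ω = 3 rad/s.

Substitute s = j3: numerator = 72 + j24, denominator = 36 + j18.
|H(j3)| = |72 + j24| / |36 + j18| = 75.895 / 40.249 ≈ 1.886.

|H(j3)| ≈ 1.886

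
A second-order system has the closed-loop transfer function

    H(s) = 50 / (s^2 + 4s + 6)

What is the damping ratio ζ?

Compare the denominator to the standard form s^2 + 2ζωₙs + ωₙ².
ωₙ² = 6, so ωₙ = √6 ≈ 2.449 rad/s.
2ζωₙ = 4, so ζ = 4/(2·√6) ≈ 0.8165.
With ζ = 0.8165 the response is underdamped.

ζ ≈ 0.8165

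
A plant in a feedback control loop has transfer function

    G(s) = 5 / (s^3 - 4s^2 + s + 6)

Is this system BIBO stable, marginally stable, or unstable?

unstable

The denominator s^3 - 4s^2 + s + 6 factors as (s - 2)(s - 3)(s + 1), giving poles at s = 2, 3, -1.
Since the pole(s) at s = 2, 3 lie in the right half-plane, the system is unstable.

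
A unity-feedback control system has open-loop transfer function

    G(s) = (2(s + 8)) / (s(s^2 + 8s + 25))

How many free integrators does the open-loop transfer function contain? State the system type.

Type 1

The denominator has 1 factor of s at the origin (free integrator), so this is a Type 1 system.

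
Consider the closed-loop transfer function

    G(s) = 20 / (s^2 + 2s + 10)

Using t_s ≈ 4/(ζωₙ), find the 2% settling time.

t_s ≈ 4 s

Comparing s^2 + 2s + 10 to s^2 + 2ζωₙs + ωₙ²: ωₙ = √10 ≈ 3.162 rad/s and ζ = 2/(2·√10) ≈ 0.3162.
ζωₙ = 2/2 = 1, so t_s ≈ 4/(ζωₙ) = 4/1 = 4 s.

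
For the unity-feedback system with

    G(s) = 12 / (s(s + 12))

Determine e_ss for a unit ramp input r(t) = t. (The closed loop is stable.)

G(s) has one pole at the origin.
This is a Type 1 system. Kv = lim_{s→0} s·G(s) = 12/12 = 1.
e_ss = 1/Kv = 1/(1) = 1.

e_ss = 1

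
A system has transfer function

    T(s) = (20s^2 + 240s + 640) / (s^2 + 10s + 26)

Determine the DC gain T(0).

T(0) = 320/13 ≈ 24.62

Set s = 0: T(0) = (640) / (26) = 320/13.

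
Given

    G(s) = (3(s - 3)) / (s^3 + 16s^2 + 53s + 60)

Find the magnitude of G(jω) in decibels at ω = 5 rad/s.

|G(j5)|_dB ≈ -26.5 dB

Substitute s = j5: numerator = -9 + j15, denominator = -340 + j140.
|G(j5)| = |-9 + j15| / |-340 + j140| = 17.493 / 367.70 ≈ 0.04757.
In decibels: 20·log₁₀(0.04757) ≈ -26.5 dB.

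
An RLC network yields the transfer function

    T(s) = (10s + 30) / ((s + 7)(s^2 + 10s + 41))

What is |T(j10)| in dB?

Substitute s = j10: numerator = 30 + j100, denominator = -1413 + j110.
|T(j10)| = |30 + j100| / |-1413 + j110| = 104.40 / 1417.3 ≈ 0.07366.
In decibels: 20·log₁₀(0.07366) ≈ -22.7 dB.

|T(j10)|_dB ≈ -22.7 dB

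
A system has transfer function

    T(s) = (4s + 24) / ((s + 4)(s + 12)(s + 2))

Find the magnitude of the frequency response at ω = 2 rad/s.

|T(j2)| ≈ 0.1644

Substitute s = j2: numerator = 24 + j8, denominator = 24 + j152.
|T(j2)| = |24 + j8| / |24 + j152| = 25.298 / 153.88 ≈ 0.1644.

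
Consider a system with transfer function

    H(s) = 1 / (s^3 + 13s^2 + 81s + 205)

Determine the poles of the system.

s = -4 + 5j, -4 - 5j, -5

The poles are the roots of the denominator s^3 + 13s^2 + 81s + 205 = 0.
Trying s = -5: the polynomial evaluates to 0, so (s + 5) is a factor.
Dividing out leaves s^2 + 8s + 41 = 0.
The quadratic formula then gives s = -4 ± 5j.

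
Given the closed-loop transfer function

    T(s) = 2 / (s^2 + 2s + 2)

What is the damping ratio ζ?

Compare the denominator to the standard form s^2 + 2ζωₙs + ωₙ².
ωₙ² = 2, so ωₙ = √2 ≈ 1.414 rad/s.
2ζωₙ = 2, so ζ = 2/(2·√2) ≈ 0.7071.
With ζ = 0.7071 the response is underdamped.

ζ ≈ 0.7071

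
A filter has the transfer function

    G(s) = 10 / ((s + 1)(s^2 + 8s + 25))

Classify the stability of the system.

The poles can be read from the denominator factors: s = -1, -4 ± 3j.
Since all poles lie strictly in the left half-plane, the system is stable.

stable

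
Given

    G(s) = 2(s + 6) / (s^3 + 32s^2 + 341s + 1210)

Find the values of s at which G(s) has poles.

The poles are the roots of the denominator s^3 + 32s^2 + 341s + 1210 = 0.
Trying s = -10: the polynomial evaluates to 0, so (s + 10) is a factor.
Dividing out leaves s^2 + 22s + 121 = 0.
Factoring the quadratic: (s + 11)^2 = 0.

s = -10, -11, -11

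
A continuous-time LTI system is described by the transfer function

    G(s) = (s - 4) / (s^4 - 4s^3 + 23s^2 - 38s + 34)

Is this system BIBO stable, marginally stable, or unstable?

unstable

The denominator s^4 - 4s^3 + 23s^2 - 38s + 34 factors as (s^2 - 2s + 17)(s^2 - 2s + 2), giving poles at s = 1 ± 4j, 1 ± j.
Since the pole(s) at s = 1 + 4j, 1 - 4j, 1 + j, 1 - j lie in the right half-plane, the system is unstable.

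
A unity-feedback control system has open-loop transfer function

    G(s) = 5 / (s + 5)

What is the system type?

The denominator has no factor of s at the origin — no free integrator — so this is a Type 0 system.

Type 0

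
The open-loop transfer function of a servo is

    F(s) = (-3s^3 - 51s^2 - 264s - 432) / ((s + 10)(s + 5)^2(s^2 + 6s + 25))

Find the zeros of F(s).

Set the numerator to zero: -3s^3 - 51s^2 - 264s - 432 = 0, i.e. -3·(s^3 + 17s^2 + 88s + 144) = 0.
Factoring: (s + 9)(s + 4)^2 = 0.

s = -9, -4, -4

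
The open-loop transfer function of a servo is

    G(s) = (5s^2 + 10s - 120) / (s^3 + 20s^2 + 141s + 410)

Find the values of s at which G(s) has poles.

s = -5 ± 4j, -10

The poles are the roots of the denominator s^3 + 20s^2 + 141s + 410 = 0.
Trying s = -10: the polynomial evaluates to 0, so (s + 10) is a factor.
Dividing out leaves s^2 + 10s + 41 = 0.
The quadratic formula then gives s = -5 ± 4j.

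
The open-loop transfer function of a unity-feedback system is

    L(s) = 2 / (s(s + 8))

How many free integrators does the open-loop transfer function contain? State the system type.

The denominator has 1 factor of s at the origin (free integrator), so this is a Type 1 system.

Type 1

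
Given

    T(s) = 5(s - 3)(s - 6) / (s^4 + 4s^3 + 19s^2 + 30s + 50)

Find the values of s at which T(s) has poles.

The poles are the roots of the denominator s^4 + 4s^3 + 19s^2 + 30s + 50 = 0.
No real roots exist; factor into two real quadratics: (s^2 + 2s + 10)(s^2 + 2s + 5) = 0.
Each quadratic gives a conjugate pair via the quadratic formula.

s = -1 ± 3j, -1 ± 2j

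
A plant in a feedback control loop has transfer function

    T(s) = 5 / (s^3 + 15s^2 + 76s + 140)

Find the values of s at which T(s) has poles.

s = -7, -4 ± 2j

The poles are the roots of the denominator s^3 + 15s^2 + 76s + 140 = 0.
Trying s = -7: the polynomial evaluates to 0, so (s + 7) is a factor.
Dividing out leaves s^2 + 8s + 20 = 0.
The quadratic formula then gives s = -4 ± 2j.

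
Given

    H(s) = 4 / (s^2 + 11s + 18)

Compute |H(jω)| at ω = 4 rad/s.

|H(j4)| ≈ 0.09082

Substitute s = j4: numerator = 4, denominator = 2 + j44.
|H(j4)| = |4| / |2 + j44| = 4 / 44.045 ≈ 0.09082.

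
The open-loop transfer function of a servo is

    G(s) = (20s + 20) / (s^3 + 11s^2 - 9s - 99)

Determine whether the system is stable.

unstable

The denominator s^3 + 11s^2 - 9s - 99 factors as (s - 3)(s + 11)(s + 3), giving poles at s = 3, -11, -3.
Since the pole(s) at s = 3 lie in the right half-plane, the system is unstable.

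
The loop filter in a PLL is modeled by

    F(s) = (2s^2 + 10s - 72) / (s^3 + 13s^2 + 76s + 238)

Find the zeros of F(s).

Set the numerator to zero: 2s^2 + 10s - 72 = 0, i.e. 2·(s^2 + 5s - 36) = 0.
Factoring: (s + 9)(s - 4) = 0.

s = -9, 4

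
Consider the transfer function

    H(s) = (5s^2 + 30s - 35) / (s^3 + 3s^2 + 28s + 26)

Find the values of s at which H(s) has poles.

s = -1 ± 5j, -1

The poles are the roots of the denominator s^3 + 3s^2 + 28s + 26 = 0.
Trying s = -1: the polynomial evaluates to 0, so (s + 1) is a factor.
Dividing out leaves s^2 + 2s + 26 = 0.
The quadratic formula then gives s = -1 ± 5j.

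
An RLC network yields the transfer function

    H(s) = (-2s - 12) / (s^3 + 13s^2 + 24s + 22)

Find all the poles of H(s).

s = -1 + j, -1 - j, -11

The poles are the roots of the denominator s^3 + 13s^2 + 24s + 22 = 0.
Trying s = -11: the polynomial evaluates to 0, so (s + 11) is a factor.
Dividing out leaves s^2 + 2s + 2 = 0.
The quadratic formula then gives s = -1 ± 1j.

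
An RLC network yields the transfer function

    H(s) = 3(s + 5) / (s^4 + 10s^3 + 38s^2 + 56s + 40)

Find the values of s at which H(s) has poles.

The poles are the roots of the denominator s^4 + 10s^3 + 38s^2 + 56s + 40 = 0.
No real roots exist; factor into two real quadratics: (s^2 + 8s + 20)(s^2 + 2s + 2) = 0.
Each quadratic gives a conjugate pair via the quadratic formula.

s = -4 ± 2j, -1 ± j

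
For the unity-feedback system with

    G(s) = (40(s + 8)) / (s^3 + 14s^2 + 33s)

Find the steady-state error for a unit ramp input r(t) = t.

G(s) has one pole at the origin.
This is a Type 1 system. Kv = lim_{s→0} s·G(s) = 320/33.
e_ss = 1/Kv = 1/(320/33) = 33/320 ≈ 0.1031.

e_ss = 0.1031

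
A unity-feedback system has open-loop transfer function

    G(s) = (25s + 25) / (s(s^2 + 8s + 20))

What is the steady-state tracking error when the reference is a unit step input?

e_ss = 0

G(s) has one pole at the origin.
This is a Type 1 system; for a step input the steady-state error is zero.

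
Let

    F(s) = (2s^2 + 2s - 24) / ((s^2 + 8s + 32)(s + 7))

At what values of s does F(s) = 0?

s = 3, -4

Set the numerator to zero: 2s^2 + 2s - 24 = 0, i.e. 2·(s^2 + s - 12) = 0.
Factoring: (s - 3)(s + 4) = 0.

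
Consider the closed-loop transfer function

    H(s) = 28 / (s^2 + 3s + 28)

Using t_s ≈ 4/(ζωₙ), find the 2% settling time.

t_s ≈ 2.667 s

Comparing s^2 + 3s + 28 to s^2 + 2ζωₙs + ωₙ²: ωₙ = √28 ≈ 5.292 rad/s and ζ = 3/(2·√28) ≈ 0.2835.
ζωₙ = 3/2 = 1.5, so t_s ≈ 4/(ζωₙ) = 4/1.5 ≈ 2.667 s.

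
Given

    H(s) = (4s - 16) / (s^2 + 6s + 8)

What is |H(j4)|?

|H(j4)| ≈ 0.8944

Substitute s = j4: numerator = -16 + j16, denominator = -8 + j24.
|H(j4)| = |-16 + j16| / |-8 + j24| = 22.627 / 25.298 ≈ 0.8944.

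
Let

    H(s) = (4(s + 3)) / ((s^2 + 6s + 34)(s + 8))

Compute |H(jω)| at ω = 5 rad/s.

|H(j5)| ≈ 0.07894

Substitute s = j5: numerator = 12 + j20, denominator = -78 + j285.
|H(j5)| = |12 + j20| / |-78 + j285| = 23.324 / 295.48 ≈ 0.07894.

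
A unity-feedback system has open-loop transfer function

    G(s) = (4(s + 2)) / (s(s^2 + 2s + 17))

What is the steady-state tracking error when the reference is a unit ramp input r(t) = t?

e_ss = 2.125

G(s) has one pole at the origin.
This is a Type 1 system. Kv = lim_{s→0} s·G(s) = 8/17.
e_ss = 1/Kv = 1/(8/17) = 17/8 ≈ 2.125.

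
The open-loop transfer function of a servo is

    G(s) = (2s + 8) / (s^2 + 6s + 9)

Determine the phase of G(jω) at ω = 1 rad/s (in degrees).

At s = j1: numerator = 8 + j2, denominator = 8 + j6.
∠G = ∠num − ∠den = 14.036° − (36.870°) = -22.83°.

∠G(j1) ≈ -22.83°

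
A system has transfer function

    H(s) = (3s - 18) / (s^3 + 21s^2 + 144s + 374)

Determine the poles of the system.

s = -5 ± 3j, -11

The poles are the roots of the denominator s^3 + 21s^2 + 144s + 374 = 0.
Trying s = -11: the polynomial evaluates to 0, so (s + 11) is a factor.
Dividing out leaves s^2 + 10s + 34 = 0.
The quadratic formula then gives s = -5 ± 3j.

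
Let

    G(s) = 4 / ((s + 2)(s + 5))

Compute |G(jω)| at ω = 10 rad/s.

|G(j10)| ≈ 0.03508

Substitute s = j10: numerator = 4, denominator = -90 + j70.
|G(j10)| = |4| / |-90 + j70| = 4 / 114.02 ≈ 0.03508.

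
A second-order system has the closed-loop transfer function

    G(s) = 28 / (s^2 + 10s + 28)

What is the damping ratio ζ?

Compare the denominator to the standard form s^2 + 2ζωₙs + ωₙ².
ωₙ² = 28, so ωₙ = √28 ≈ 5.292 rad/s.
2ζωₙ = 10, so ζ = 10/(2·√28) ≈ 0.9449.
With ζ = 0.9449 the response is underdamped.

ζ ≈ 0.9449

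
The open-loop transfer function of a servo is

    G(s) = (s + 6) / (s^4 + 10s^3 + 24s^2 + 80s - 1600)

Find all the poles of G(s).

s = -2 + 6j, -2 - 6j, 4, -10

The poles are the roots of the denominator s^4 + 10s^3 + 24s^2 + 80s - 1600 = 0.
Trying s = 4: the polynomial evaluates to 0, so (s - 4) is a factor.
Dividing out leaves s^3 + 14s^2 + 80s + 400 = 0.
This factors further as (s^2 + 4s + 40)(s + 10) = 0.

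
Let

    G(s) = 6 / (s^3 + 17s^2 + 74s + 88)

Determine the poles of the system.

The poles are the roots of the denominator s^3 + 17s^2 + 74s + 88 = 0.
Trying s = -4: the polynomial evaluates to 0, so (s + 4) is a factor.
Dividing out leaves s^2 + 13s + 22 = 0.
Factoring the quadratic: (s + 11)(s + 2) = 0.

s = -4, -11, -2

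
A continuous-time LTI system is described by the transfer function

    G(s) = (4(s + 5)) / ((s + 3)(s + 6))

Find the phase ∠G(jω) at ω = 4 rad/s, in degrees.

At s = j4: numerator = 20 + j16, denominator = 2 + j36.
∠G = ∠num − ∠den = 38.660° − (86.820°) = -48.16°.

∠G(j4) ≈ -48.16°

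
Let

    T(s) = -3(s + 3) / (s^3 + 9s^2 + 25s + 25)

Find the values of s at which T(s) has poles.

The poles are the roots of the denominator s^3 + 9s^2 + 25s + 25 = 0.
Trying s = -5: the polynomial evaluates to 0, so (s + 5) is a factor.
Dividing out leaves s^2 + 4s + 5 = 0.
The quadratic formula then gives s = -2 ± 1j.

s = -2 ± j, -5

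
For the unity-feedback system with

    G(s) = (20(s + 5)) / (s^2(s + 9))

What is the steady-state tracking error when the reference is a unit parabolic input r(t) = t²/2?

G(s) has 2 poles at the origin.
This is a Type 2 system. Ka = lim_{s→0} s^2·G(s) = 100/9.
e_ss = 1/Ka = 1/(100/9) = 9/100 ≈ 0.09000.

e_ss = 0.09000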